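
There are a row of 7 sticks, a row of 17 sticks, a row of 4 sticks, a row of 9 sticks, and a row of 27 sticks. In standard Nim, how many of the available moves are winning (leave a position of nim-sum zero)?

Write each in binary and XOR column by column:
  00111  (7)
  10001  (17)
  00100  (4)
  01001  (9)
  11011  (27)
  -----
  00000  (0)
The nim-sum is already 0, so every move leaves a nonzero nim-sum — there are no winning moves.

0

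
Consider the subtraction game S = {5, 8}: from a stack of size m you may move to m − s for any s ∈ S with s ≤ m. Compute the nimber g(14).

0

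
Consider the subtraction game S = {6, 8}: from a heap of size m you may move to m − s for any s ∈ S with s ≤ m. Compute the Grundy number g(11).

1

Grundy values for subtraction set {6, 8}:
g(0) = mex{} = 0
g(1) = mex{} = 0
g(2) = mex{} = 0
g(3) = mex{} = 0
g(4) = mex{} = 0
g(5) = mex{} = 0
g(6) = mex{0} = 1
g(7) = mex{0} = 1
g(8) = mex{0} = 1
g(9) = mex{0} = 1
g(10) = mex{0} = 1
g(11) = mex{0} = 1
So g(11) = 1.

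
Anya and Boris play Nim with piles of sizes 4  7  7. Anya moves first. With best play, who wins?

Anya wins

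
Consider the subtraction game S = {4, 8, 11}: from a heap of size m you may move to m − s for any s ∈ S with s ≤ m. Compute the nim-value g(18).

0

Build the Grundy sequence with g(k) = mex{g(k−s) : s ∈ {4, 8, 11}, s ≤ k}:
k:     0  1  2  3  4  5  6  7  8  9 10 11 12 13 14 15 16 17 18
g(k):  0  0  0  0  1  1  1  1  2  2  2  2  3  3  3  0  0  0  0
So g(18) = 0.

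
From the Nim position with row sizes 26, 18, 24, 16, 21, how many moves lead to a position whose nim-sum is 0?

In binary:
  11010  (26)
  10010  (18)
  11000  (24)
  10000  (16)
  10101  (21)
  -----
  10101  (21)
The overall nim-sum is X = 21. A row of size p has a winning move iff p XOR X < p (reduce it to p XOR X).
  26: 26 XOR 21 = 15 < 26 — winning move (to 15).
  18: 18 XOR 21 = 7 < 18 — winning move (to 7).
  24: 24 XOR 21 = 13 < 24 — winning move (to 13).
  16: 16 XOR 21 = 5 < 16 — winning move (to 5).
  21: 21 XOR 21 = 0 < 21 — winning move (to 0).
That gives 5 winning moves.

5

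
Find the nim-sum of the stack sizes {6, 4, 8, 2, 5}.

Compute the nim-sum pairwise:
6 ^ 4 = 2
2 ^ 8 = 10
10 ^ 2 = 8
8 ^ 5 = 13

13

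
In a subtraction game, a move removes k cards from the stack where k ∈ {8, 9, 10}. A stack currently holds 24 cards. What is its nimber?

0

Grundy values for subtraction set {8, 9, 10}:
k:     0  1  2  3  4  5  6  7  8  9 10 11 12 13 14 15 16 17 18 19 20 21 22 23 24
g(k):  0  0  0  0  0  0  0  0  1  1  1  1  1  1  1  1  2  2  0  0  0  0  0  0  0
So g(24) = 0.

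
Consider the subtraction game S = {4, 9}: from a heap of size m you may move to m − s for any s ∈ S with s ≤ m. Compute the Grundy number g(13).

0

Grundy values for subtraction set {4, 9}:
g(0) = mex{} = 0
g(1) = mex{} = 0
g(2) = mex{} = 0
g(3) = mex{} = 0
g(4) = mex{0} = 1
g(5) = mex{0} = 1
g(6) = mex{0} = 1
g(7) = mex{0} = 1
g(8) = mex{1} = 0
g(9) = mex{0,1} = 2
g(10) = mex{0,1} = 2
g(11) = mex{0,1} = 2
g(12) = mex{0} = 1
g(13) = mex{1,2} = 0
So g(13) = 0.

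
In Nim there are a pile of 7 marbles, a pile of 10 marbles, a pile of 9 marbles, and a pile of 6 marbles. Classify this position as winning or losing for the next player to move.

Winning position

Write each in binary and XOR column by column:
  0111  (7)
  1010  (10)
  1001  (9)
  0110  (6)
  ----
  0010  (2)
The nim-sum is 2 ≠ 0, so this is an N-position: the player to move can win.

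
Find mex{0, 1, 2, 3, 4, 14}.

5

The values 0, 1, 2, 3, 4 are all present; 5 is the first non-negative integer missing from the set.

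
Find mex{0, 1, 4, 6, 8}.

The values 0, 1 are all present; 2 is the first non-negative integer missing from the set.

2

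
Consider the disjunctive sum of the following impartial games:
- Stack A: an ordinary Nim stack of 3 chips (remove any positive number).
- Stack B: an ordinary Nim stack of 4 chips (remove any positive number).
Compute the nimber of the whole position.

7

Stack A is a plain Nim stack of size 3, so its Grundy value is 3.
Stack B is a plain Nim stack of size 4, so its Grundy value is 4.
The value of a disjunctive sum is the nim-sum of the parts.
Combined value = 3 ⊕ 4 = 7.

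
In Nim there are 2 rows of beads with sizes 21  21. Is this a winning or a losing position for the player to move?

Write each in binary and XOR column by column:
  10101  (21)
  10101  (21)
  -----
  00000  (0)
The nim-sum is 0, so this is a P-position: the player to move is in a losing position under optimal play.

Losing position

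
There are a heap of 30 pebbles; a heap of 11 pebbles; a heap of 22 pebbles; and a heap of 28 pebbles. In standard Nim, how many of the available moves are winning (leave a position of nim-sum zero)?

3

Compute the nim-sum pairwise:
30 ⊕ 11 = 21
21 ⊕ 22 = 3
3 ⊕ 28 = 31
The overall nim-sum is X = 31. A heap of size p has a winning move iff p XOR X < p (reduce it to p XOR X).
  30: 30 XOR 31 = 1 < 30 — winning move (to 1).
  11: 11 XOR 31 = 20 ≥ 11 — no move.
  22: 22 XOR 31 = 9 < 22 — winning move (to 9).
  28: 28 XOR 31 = 3 < 28 — winning move (to 3).
That gives 3 winning moves.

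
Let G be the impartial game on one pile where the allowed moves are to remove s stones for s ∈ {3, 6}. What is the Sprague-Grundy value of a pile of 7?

2

Build the Grundy sequence with g(k) = mex{g(k−s) : s ∈ {3, 6}, s ≤ k}:
k:     0  1  2  3  4  5  6  7
g(k):  0  0  0  1  1  1  2  2
So g(7) = 2.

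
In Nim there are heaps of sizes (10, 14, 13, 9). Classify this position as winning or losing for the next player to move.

Losing position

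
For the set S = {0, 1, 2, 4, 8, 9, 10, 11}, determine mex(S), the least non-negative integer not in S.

The values 0, 1, 2 are all present; 3 is the first non-negative integer missing from the set.

3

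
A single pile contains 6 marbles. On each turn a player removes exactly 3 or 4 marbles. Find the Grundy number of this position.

2

Build the Grundy sequence with g(k) = mex{g(k−s) : s ∈ {3, 4}, s ≤ k}:
g(0) = mex{} = 0
g(1) = mex{} = 0
g(2) = mex{} = 0
g(3) = mex{0} = 1
g(4) = mex{0} = 1
g(5) = mex{0} = 1
g(6) = mex{0,1} = 2
So g(6) = 2.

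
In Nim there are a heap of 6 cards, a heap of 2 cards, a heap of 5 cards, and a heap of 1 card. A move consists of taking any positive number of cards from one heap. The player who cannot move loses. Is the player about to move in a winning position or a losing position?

Losing position

Compute the nim-sum pairwise:
6 XOR 2 = 4
4 XOR 5 = 1
1 XOR 1 = 0
The nim-sum is 0, so this is a P-position: the player to move is in a losing position under optimal play.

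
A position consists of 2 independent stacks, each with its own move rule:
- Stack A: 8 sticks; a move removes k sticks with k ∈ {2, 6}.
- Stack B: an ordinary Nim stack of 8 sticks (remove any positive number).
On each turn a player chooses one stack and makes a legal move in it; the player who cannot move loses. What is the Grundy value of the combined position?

8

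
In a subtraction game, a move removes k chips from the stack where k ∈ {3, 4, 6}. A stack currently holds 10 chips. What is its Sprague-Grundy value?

0

Grundy values for subtraction set {3, 4, 6}:
g(0) = mex{} = 0
g(1) = mex{} = 0
g(2) = mex{} = 0
g(3) = mex{0} = 1
g(4) = mex{0} = 1
g(5) = mex{0} = 1
g(6) = mex{0,1} = 2
g(7) = mex{0,1} = 2
g(8) = mex{0,1} = 2
g(9) = mex{1,2} = 0
g(10) = mex{1,2} = 0
So g(10) = 0.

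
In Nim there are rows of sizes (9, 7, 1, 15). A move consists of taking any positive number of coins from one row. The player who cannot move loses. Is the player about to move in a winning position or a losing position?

Nim-sum: 9 ⊕ 7 ⊕ 1 ⊕ 15 = 0.
The nim-sum is 0, so this is a P-position: the player to move is in a losing position under optimal play.

Losing position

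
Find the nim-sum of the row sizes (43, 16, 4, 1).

62

Nim-sum: 43 ⊕ 16 ⊕ 4 ⊕ 1 = 62.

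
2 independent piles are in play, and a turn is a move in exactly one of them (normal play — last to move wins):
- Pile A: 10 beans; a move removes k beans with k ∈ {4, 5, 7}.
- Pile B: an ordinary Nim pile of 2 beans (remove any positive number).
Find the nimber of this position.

0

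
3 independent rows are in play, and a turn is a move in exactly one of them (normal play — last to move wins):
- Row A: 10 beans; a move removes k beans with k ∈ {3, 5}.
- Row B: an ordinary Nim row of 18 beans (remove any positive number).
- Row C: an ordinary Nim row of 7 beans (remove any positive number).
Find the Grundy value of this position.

21

Build the Grundy sequence for row A with g(k) = mex{g(k−s) : s ∈ {3, 5}, s ≤ k}:
g(0) = mex{} = 0
g(1) = mex{} = 0
g(2) = mex{} = 0
g(3) = mex{0} = 1
g(4) = mex{0} = 1
g(5) = mex{0} = 1
g(6) = mex{0,1} = 2
g(7) = mex{0,1} = 2
g(8) = mex{1} = 0
g(9) = mex{1,2} = 0
g(10) = mex{1,2} = 0
So g(10) = 0.
Row B is a plain Nim row of size 18, so its Grundy value is 18.
Row C is a plain Nim row of size 7, so its Grundy value is 7.
By the Sprague-Grundy theorem, the Grundy value of a sum of independent games is the XOR of the component values.
Combined value = 0 XOR 18 XOR 7 = 21.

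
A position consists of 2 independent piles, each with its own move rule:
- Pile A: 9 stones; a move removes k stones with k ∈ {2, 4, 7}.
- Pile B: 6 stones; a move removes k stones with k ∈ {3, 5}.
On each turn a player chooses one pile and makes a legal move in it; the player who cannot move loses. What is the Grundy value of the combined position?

For pile A, compute g(0), g(1), … with moves {2, 4, 7}:
k:     0  1  2  3  4  5  6  7  8  9
g(k):  0  0  1  1  2  2  0  3  1  0
So g(9) = 0.
Grundy values for pile B (subtraction set {3, 5}):
g(0) = mex{} = 0
g(1) = mex{} = 0
g(2) = mex{} = 0
g(3) = mex{0} = 1
g(4) = mex{0} = 1
g(5) = mex{0} = 1
g(6) = mex{0,1} = 2
So g(6) = 2.
By the Sprague-Grundy theorem, the Grundy value of a sum of independent games is the XOR of the component values.
Combined value = 0 XOR 2 = 2.

2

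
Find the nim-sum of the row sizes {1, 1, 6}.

6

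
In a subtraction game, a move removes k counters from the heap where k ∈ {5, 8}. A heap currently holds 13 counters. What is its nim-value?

0

Build the Grundy sequence with g(k) = mex{g(k−s) : s ∈ {5, 8}, s ≤ k}:
k:     0  1  2  3  4  5  6  7  8  9 10 11 12 13
g(k):  0  0  0  0  0  1  1  1  1  1  2  2  2  0
So g(13) = 0.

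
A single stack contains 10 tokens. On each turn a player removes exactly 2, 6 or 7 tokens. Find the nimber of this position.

3

Compute g(0), g(1), … for moves {2, 6, 7}:
g(0) = mex{} = 0
g(1) = mex{} = 0
g(2) = mex{0} = 1
g(3) = mex{0} = 1
g(4) = mex{1} = 0
g(5) = mex{1} = 0
g(6) = mex{0} = 1
g(7) = mex{0} = 1
g(8) = mex{0,1} = 2
g(9) = mex{1} = 0
g(10) = mex{0,1,2} = 3
So g(10) = 3.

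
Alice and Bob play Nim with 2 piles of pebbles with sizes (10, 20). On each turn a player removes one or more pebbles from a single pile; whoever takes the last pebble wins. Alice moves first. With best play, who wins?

Alice wins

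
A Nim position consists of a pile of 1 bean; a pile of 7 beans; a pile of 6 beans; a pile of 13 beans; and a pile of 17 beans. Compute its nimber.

Nim-sum: 1 XOR 7 XOR 6 XOR 13 XOR 17 = 28.

28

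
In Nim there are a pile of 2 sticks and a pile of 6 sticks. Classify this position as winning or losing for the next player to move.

Winning position

In binary:
  010  (2)
  110  (6)
  ---
  100  (4)
The nim-sum is 4 ≠ 0, so this is an N-position: the player to move can win.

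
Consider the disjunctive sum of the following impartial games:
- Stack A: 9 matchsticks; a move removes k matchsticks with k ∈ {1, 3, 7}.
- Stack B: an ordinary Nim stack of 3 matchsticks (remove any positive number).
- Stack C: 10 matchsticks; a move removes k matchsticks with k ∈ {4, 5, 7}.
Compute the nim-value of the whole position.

For stack A, compute g(0), g(1), … with moves {1, 3, 7}:
k:     0  1  2  3  4  5  6  7  8  9
g(k):  0  1  0  1  0  1  0  1  0  1
So g(9) = 1.
Stack B is a plain Nim stack of size 3, so its Grundy value is 3.
Grundy values for stack C (subtraction set {4, 5, 7}):
k:     0  1  2  3  4  5  6  7  8  9 10
g(k):  0  0  0  0  1  1  1  1  2  2  2
So g(10) = 2.
The value of a disjunctive sum is the nim-sum of the parts.
Combined value = 1 XOR 3 XOR 2 = 0.

0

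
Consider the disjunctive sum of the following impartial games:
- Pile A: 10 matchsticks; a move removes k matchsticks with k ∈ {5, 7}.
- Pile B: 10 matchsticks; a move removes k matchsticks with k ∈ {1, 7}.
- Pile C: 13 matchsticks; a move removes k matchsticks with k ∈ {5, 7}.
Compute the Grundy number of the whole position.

2

Grundy values for pile A (subtraction set {5, 7}):
k:     0  1  2  3  4  5  6  7  8  9 10
g(k):  0  0  0  0  0  1  1  1  1  1  2
So g(10) = 2.
Build the Grundy sequence for pile B with g(k) = mex{g(k−s) : s ∈ {1, 7}, s ≤ k}:
k:     0  1  2  3  4  5  6  7  8  9 10
g(k):  0  1  0  1  0  1  0  1  0  1  0
So g(10) = 0.
Grundy values for pile C (subtraction set {5, 7}):
k:     0  1  2  3  4  5  6  7  8  9 10 11 12 13
g(k):  0  0  0  0  0  1  1  1  1  1  2  2  0  0
So g(13) = 0.
The value of a disjunctive sum is the nim-sum of the parts.
Combined value = 2 XOR 0 XOR 0 = 2.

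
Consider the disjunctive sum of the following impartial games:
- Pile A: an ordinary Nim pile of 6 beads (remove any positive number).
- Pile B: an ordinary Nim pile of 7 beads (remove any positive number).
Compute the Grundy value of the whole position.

Pile A is a plain Nim pile of size 6, so its Grundy value is 6.
Pile B is a plain Nim pile of size 7, so its Grundy value is 7.
The value of a disjunctive sum is the nim-sum of the parts.
Combined value = 6 XOR 7 = 1.

1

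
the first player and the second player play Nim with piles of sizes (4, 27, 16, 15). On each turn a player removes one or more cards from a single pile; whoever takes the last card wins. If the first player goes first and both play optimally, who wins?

the second player wins

Compute the nim-sum pairwise:
4 ⊕ 27 = 31
31 ⊕ 16 = 15
15 ⊕ 15 = 0
The nim-sum is 0, so this is a P-position: the player to move is in a losing position under optimal play; the first player is about to move from it and so loses — the second player wins.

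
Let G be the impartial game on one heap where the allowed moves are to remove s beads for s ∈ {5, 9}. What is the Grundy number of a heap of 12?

2

Compute g(0), g(1), … for moves {5, 9}:
k:     0  1  2  3  4  5  6  7  8  9 10 11 12
g(k):  0  0  0  0  0  1  1  1  1  1  2  2  2
So g(12) = 2.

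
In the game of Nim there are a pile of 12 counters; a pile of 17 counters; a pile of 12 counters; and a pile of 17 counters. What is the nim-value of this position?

0

Write each in binary and XOR column by column:
  01100  (12)
  10001  (17)
  01100  (12)
  10001  (17)
  -----
  00000  (0)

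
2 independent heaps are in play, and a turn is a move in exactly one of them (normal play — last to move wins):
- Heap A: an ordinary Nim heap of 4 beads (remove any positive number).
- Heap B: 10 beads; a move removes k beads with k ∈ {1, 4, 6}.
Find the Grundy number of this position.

4

Heap A is a plain Nim heap of size 4, so its Grundy value is 4.
For heap B, compute g(0), g(1), … with moves {1, 4, 6}:
g(0) = mex{} = 0
g(1) = mex{0} = 1
g(2) = mex{1} = 0
g(3) = mex{0} = 1
g(4) = mex{0,1} = 2
g(5) = mex{1,2} = 0
g(6) = mex{0} = 1
g(7) = mex{1} = 0
g(8) = mex{0,2} = 1
g(9) = mex{0,1} = 2
g(10) = mex{1,2} = 0
So g(10) = 0.
By the Sprague-Grundy theorem, the Grundy value of a sum of independent games is the XOR of the component values.
Combined value = 4 ⊕ 0 = 4.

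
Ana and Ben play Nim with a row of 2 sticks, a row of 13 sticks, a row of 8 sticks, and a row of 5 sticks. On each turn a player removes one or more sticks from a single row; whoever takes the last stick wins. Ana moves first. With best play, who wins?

Ana wins

Nim-sum: 2 ⊕ 13 ⊕ 8 ⊕ 5 = 2.
The nim-sum is 2 ≠ 0, so this is an N-position: the player to move can win; Ana has a winning move.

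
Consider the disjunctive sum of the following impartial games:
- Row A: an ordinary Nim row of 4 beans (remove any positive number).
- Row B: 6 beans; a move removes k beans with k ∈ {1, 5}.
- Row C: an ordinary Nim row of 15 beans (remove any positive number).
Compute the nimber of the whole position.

11

Row A is a plain Nim row of size 4, so its Grundy value is 4.
Grundy values for row B (subtraction set {1, 5}):
g(0) = mex{} = 0
g(1) = mex{0} = 1
g(2) = mex{1} = 0
g(3) = mex{0} = 1
g(4) = mex{1} = 0
g(5) = mex{0} = 1
g(6) = mex{1} = 0
So g(6) = 0.
Row C is a plain Nim row of size 15, so its Grundy value is 15.
The value of a disjunctive sum is the nim-sum of the parts.
Combined value = 4 ⊕ 0 ⊕ 15 = 11.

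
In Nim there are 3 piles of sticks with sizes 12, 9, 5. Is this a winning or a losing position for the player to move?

Compute the nim-sum pairwise:
12 ⊕ 9 = 5
5 ⊕ 5 = 0
The nim-sum is 0, so this is a P-position: the player to move is in a losing position under optimal play.

Losing position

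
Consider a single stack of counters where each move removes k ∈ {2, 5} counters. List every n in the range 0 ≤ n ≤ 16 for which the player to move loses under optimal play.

0, 1, 4, 7, 8, 11, 14, 15

Compute g(0), g(1), … for moves {2, 5}:
k:     0  1  2  3  4  5  6  7  8  9 10 11 12 13 14 15 16
g(k):  0  0  1  1  0  2  1  0  0  1  1  0  2  1  0  0  1
The P-positions (g = 0) in 0..16 are 0, 1, 4, 7, 8, 11, 14, 15.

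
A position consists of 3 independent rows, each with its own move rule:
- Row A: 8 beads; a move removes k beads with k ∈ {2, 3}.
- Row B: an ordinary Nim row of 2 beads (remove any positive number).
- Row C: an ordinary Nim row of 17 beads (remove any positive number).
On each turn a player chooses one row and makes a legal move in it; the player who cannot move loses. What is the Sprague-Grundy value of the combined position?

18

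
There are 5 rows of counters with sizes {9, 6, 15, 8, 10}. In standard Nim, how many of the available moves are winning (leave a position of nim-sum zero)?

Bitwise XOR of the heap sizes:
  1001  (9)
  0110  (6)
  1111  (15)
  1000  (8)
  1010  (10)
  ----
  0010  (2)
The overall nim-sum is X = 2. A row of size p has a winning move iff p XOR X < p (reduce it to p XOR X).
  9: 9 XOR 2 = 11 ≥ 9 — no move.
  6: 6 XOR 2 = 4 < 6 — winning move (to 4).
  15: 15 XOR 2 = 13 < 15 — winning move (to 13).
  8: 8 XOR 2 = 10 ≥ 8 — no move.
  10: 10 XOR 2 = 8 < 10 — winning move (to 8).
That gives 3 winning moves.

3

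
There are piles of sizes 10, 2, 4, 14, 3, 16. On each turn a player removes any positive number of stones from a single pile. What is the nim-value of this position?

17

Compute the nim-sum pairwise:
10 XOR 2 = 8
8 XOR 4 = 12
12 XOR 14 = 2
2 XOR 3 = 1
1 XOR 16 = 17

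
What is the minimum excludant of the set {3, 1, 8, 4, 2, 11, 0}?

5

The values 0, 1, 2, 3, 4 are all present; 5 is the first non-negative integer missing from the set.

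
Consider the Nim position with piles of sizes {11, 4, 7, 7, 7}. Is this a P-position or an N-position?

In binary:
  1011  (11)
  0100  (4)
  0111  (7)
  0111  (7)
  0111  (7)
  ----
  1000  (8)
The nim-sum is 8 ≠ 0, so this is an N-position: the player to move can win.

N-position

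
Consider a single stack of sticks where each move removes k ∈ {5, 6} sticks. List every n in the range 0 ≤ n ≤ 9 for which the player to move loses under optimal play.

Grundy values for subtraction set {5, 6}:
g(0) = mex{} = 0
g(1) = mex{} = 0
g(2) = mex{} = 0
g(3) = mex{} = 0
g(4) = mex{} = 0
g(5) = mex{0} = 1
g(6) = mex{0} = 1
g(7) = mex{0} = 1
g(8) = mex{0} = 1
g(9) = mex{0} = 1
The P-positions (g = 0) in 0..9 are 0, 1, 2, 3, 4.

0, 1, 2, 3, 4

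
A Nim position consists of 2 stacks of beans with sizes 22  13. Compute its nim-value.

Write each in binary and XOR column by column:
  10110  (22)
  01101  (13)
  -----
  11011  (27)

27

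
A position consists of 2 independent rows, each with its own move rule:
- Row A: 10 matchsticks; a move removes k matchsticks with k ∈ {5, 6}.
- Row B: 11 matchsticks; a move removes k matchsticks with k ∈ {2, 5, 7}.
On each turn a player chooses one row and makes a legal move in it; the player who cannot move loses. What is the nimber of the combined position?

1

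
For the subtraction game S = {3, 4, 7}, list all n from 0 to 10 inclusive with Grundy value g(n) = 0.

Grundy values for subtraction set {3, 4, 7}:
g(0) = mex{} = 0
g(1) = mex{} = 0
g(2) = mex{} = 0
g(3) = mex{0} = 1
g(4) = mex{0} = 1
g(5) = mex{0} = 1
g(6) = mex{0,1} = 2
g(7) = mex{0,1} = 2
g(8) = mex{0,1} = 2
g(9) = mex{0,1,2} = 3
g(10) = mex{1,2} = 0
The P-positions (g = 0) in 0..10 are 0, 1, 2, 10.

0, 1, 2, 10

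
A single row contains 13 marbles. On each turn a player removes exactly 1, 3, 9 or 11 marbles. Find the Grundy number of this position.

1

Grundy values for subtraction set {1, 3, 9, 11}:
k:     0  1  2  3  4  5  6  7  8  9 10 11 12 13
g(k):  0  1  0  1  0  1  0  1  0  1  0  1  0  1
So g(13) = 1.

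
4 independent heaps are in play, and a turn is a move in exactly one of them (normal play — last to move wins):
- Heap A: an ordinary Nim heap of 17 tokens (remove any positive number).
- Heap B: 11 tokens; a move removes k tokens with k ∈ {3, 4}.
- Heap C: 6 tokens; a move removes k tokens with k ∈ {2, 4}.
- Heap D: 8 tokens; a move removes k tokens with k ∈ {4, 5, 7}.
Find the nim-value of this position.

Heap A is a plain Nim heap of size 17, so its Grundy value is 17.
Build the Grundy sequence for heap B with g(k) = mex{g(k−s) : s ∈ {3, 4}, s ≤ k}:
g(0) = mex{} = 0
g(1) = mex{} = 0
g(2) = mex{} = 0
g(3) = mex{0} = 1
g(4) = mex{0} = 1
g(5) = mex{0} = 1
g(6) = mex{0,1} = 2
g(7) = mex{1} = 0
g(8) = mex{1} = 0
g(9) = mex{1,2} = 0
g(10) = mex{0,2} = 1
g(11) = mex{0} = 1
So g(11) = 1.
Build the Grundy sequence for heap C with g(k) = mex{g(k−s) : s ∈ {2, 4}, s ≤ k}:
k:     0  1  2  3  4  5  6
g(k):  0  0  1  1  2  2  0
So g(6) = 0.
Build the Grundy sequence for heap D with g(k) = mex{g(k−s) : s ∈ {4, 5, 7}, s ≤ k}:
g(0) = mex{} = 0
g(1) = mex{} = 0
g(2) = mex{} = 0
g(3) = mex{} = 0
g(4) = mex{0} = 1
g(5) = mex{0} = 1
g(6) = mex{0} = 1
g(7) = mex{0} = 1
g(8) = mex{0,1} = 2
So g(8) = 2.
The value of a disjunctive sum is the nim-sum of the parts.
Combined value = 17 XOR 1 XOR 0 XOR 2 = 18.

18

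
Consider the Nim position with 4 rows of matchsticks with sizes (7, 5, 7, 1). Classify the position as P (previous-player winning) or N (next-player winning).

N-position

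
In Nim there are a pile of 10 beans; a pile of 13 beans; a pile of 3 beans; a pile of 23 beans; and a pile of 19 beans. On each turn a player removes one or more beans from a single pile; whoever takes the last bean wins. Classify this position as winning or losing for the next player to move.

Losing position

Nim-sum: 10 ^ 13 ^ 3 ^ 23 ^ 19 = 0.
The nim-sum is 0, so this is a P-position: the player to move is in a losing position under optimal play.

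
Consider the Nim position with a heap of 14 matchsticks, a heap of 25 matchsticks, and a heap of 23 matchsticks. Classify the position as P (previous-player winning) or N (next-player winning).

P-position

Compute the nim-sum pairwise:
14 ⊕ 25 = 23
23 ⊕ 23 = 0
The nim-sum is 0, so this is a P-position: the player to move is in a losing position under optimal play.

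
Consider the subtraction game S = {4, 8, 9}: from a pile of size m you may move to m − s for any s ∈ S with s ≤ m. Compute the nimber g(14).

Build the Grundy sequence with g(k) = mex{g(k−s) : s ∈ {4, 8, 9}, s ≤ k}:
k:     0  1  2  3  4  5  6  7  8  9 10 11 12 13 14
g(k):  0  0  0  0  1  1  1  1  2  2  2  2  3  0  0
So g(14) = 0.

0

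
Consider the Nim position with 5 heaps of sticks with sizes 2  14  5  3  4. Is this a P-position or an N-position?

N-position

Nim-sum: 2 ⊕ 14 ⊕ 5 ⊕ 3 ⊕ 4 = 14.
The nim-sum is 14 ≠ 0, so this is an N-position: the player to move can win.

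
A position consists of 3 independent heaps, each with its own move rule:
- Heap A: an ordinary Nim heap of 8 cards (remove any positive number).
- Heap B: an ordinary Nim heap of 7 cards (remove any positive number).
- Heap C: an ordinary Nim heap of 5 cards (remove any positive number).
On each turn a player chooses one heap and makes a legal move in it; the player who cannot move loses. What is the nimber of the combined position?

10

Heap A is a plain Nim heap of size 8, so its Grundy value is 8.
Heap B is a plain Nim heap of size 7, so its Grundy value is 7.
Heap C is a plain Nim heap of size 5, so its Grundy value is 5.
By the Sprague-Grundy theorem, the Grundy value of a sum of independent games is the XOR of the component values.
Combined value = 8 XOR 7 XOR 5 = 10.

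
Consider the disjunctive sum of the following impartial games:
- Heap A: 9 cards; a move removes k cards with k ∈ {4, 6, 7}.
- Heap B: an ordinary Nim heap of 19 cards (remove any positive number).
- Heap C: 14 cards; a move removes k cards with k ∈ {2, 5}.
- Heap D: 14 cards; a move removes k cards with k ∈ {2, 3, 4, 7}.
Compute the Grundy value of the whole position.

16

Build the Grundy sequence for heap A with g(k) = mex{g(k−s) : s ∈ {4, 6, 7}, s ≤ k}:
k:     0  1  2  3  4  5  6  7  8  9
g(k):  0  0  0  0  1  1  1  1  2  2
So g(9) = 2.
Heap B is a plain Nim heap of size 19, so its Grundy value is 19.
Build the Grundy sequence for heap C with g(k) = mex{g(k−s) : s ∈ {2, 5}, s ≤ k}:
k:     0  1  2  3  4  5  6  7  8  9 10 11 12 13 14
g(k):  0  0  1  1  0  2  1  0  0  1  1  0  2  1  0
So g(14) = 0.
Grundy values for heap D (subtraction set {2, 3, 4, 7}):
k:     0  1  2  3  4  5  6  7  8  9 10 11 12 13 14
g(k):  0  0  1  1  2  2  0  3  1  4  2  0  0  1  1
So g(14) = 1.
By the Sprague-Grundy theorem, the Grundy value of a sum of independent games is the XOR of the component values.
Combined value = 2 XOR 19 XOR 0 XOR 1 = 16.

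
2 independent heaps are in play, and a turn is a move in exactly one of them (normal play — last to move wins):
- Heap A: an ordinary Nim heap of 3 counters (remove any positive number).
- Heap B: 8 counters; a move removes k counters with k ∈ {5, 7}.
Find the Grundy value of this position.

Heap A is a plain Nim heap of size 3, so its Grundy value is 3.
Grundy values for heap B (subtraction set {5, 7}):
k:     0  1  2  3  4  5  6  7  8
g(k):  0  0  0  0  0  1  1  1  1
So g(8) = 1.
The value of a disjunctive sum is the nim-sum of the parts.
Combined value = 3 ⊕ 1 = 2.

2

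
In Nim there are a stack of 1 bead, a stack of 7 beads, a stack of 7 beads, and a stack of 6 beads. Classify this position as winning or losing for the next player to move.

Bitwise XOR of the heap sizes:
  001  (1)
  111  (7)
  111  (7)
  110  (6)
  ---
  111  (7)
The nim-sum is 7 ≠ 0, so this is an N-position: the player to move can win.

Winning position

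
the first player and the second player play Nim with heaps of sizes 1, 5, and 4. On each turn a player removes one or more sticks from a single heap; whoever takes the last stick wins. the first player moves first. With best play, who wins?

Bitwise XOR of the heap sizes:
  001  (1)
  101  (5)
  100  (4)
  ---
  000  (0)
The nim-sum is 0, so this is a P-position: the player to move is in a losing position under optimal play; the first player is about to move from it and so loses — the second player wins.

the second player wins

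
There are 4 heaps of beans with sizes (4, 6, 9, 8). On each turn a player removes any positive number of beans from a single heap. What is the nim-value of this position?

Compute the nim-sum pairwise:
4 ⊕ 6 = 2
2 ⊕ 9 = 11
11 ⊕ 8 = 3

3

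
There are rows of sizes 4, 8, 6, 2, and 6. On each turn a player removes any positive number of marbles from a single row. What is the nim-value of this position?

Write each in binary and XOR column by column:
  0100  (4)
  1000  (8)
  0110  (6)
  0010  (2)
  0110  (6)
  ----
  1110  (14)

14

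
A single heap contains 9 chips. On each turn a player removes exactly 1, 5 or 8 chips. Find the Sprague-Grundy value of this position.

Grundy values for subtraction set {1, 5, 8}:
k:     0  1  2  3  4  5  6  7  8  9
g(k):  0  1  0  1  0  1  0  1  2  3
So g(9) = 3.

3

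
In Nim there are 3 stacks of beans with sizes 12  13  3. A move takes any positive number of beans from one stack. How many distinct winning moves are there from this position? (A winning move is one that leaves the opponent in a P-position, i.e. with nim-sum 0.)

Write each in binary and XOR column by column:
  1100  (12)
  1101  (13)
  0011  (3)
  ----
  0010  (2)
The overall nim-sum is X = 2. A stack of size p has a winning move iff p XOR X < p (reduce it to p XOR X).
  12: 12 XOR 2 = 14 ≥ 12 — no move.
  13: 13 XOR 2 = 15 ≥ 13 — no move.
  3: 3 XOR 2 = 1 < 3 — winning move (to 1).
That gives 1 winning move.

1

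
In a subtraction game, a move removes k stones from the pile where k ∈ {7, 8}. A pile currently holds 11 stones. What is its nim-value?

1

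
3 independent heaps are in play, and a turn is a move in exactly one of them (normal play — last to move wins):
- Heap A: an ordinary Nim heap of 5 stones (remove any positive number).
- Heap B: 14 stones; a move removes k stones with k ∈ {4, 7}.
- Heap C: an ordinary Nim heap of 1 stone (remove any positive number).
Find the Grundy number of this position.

4

Heap A is a plain Nim heap of size 5, so its Grundy value is 5.
For heap B, compute g(0), g(1), … with moves {4, 7}:
k:     0  1  2  3  4  5  6  7  8  9 10 11 12 13 14
g(k):  0  0  0  0  1  1  1  1  2  2  2  0  0  0  0
So g(14) = 0.
Heap C is a plain Nim heap of size 1, so its Grundy value is 1.
The value of a disjunctive sum is the nim-sum of the parts.
Combined value = 5 ⊕ 0 ⊕ 1 = 4.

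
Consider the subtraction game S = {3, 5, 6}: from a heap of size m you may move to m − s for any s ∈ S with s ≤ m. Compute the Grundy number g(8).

2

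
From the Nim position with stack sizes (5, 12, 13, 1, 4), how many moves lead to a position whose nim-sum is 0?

Compute the nim-sum pairwise:
5 ^ 12 = 9
9 ^ 13 = 4
4 ^ 1 = 5
5 ^ 4 = 1
The overall nim-sum is X = 1. A stack of size p has a winning move iff p XOR X < p (reduce it to p XOR X).
  5: 5 XOR 1 = 4 < 5 — winning move (to 4).
  12: 12 XOR 1 = 13 ≥ 12 — no move.
  13: 13 XOR 1 = 12 < 13 — winning move (to 12).
  1: 1 XOR 1 = 0 < 1 — winning move (to 0).
  4: 4 XOR 1 = 5 ≥ 4 — no move.
That gives 3 winning moves.

3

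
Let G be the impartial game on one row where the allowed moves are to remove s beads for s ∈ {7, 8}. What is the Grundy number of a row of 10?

Compute g(0), g(1), … for moves {7, 8}:
k:     0  1  2  3  4  5  6  7  8  9 10
g(k):  0  0  0  0  0  0  0  1  1  1  1
So g(10) = 1.

1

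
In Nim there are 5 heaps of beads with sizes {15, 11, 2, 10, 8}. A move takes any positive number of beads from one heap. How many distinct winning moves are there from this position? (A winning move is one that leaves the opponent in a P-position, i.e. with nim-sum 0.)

1

Compute the nim-sum pairwise:
15 XOR 11 = 4
4 XOR 2 = 6
6 XOR 10 = 12
12 XOR 8 = 4
The overall nim-sum is X = 4. A heap of size p has a winning move iff p XOR X < p (reduce it to p XOR X).
  15: 15 XOR 4 = 11 < 15 — winning move (to 11).
  11: 11 XOR 4 = 15 ≥ 11 — no move.
  2: 2 XOR 4 = 6 ≥ 2 — no move.
  10: 10 XOR 4 = 14 ≥ 10 — no move.
  8: 8 XOR 4 = 12 ≥ 8 — no move.
That gives 1 winning move.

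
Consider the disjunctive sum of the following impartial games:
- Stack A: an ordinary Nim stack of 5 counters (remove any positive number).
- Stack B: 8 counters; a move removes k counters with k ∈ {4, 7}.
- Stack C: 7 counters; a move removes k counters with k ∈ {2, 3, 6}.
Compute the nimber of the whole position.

6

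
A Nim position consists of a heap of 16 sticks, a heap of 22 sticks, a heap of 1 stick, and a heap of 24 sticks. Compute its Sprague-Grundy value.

31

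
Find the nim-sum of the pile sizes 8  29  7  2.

16

Compute the nim-sum pairwise:
8 XOR 29 = 21
21 XOR 7 = 18
18 XOR 2 = 16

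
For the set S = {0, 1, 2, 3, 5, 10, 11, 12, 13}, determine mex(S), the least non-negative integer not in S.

The values 0, 1, 2, 3 are all present; 4 is the first non-negative integer missing from the set.

4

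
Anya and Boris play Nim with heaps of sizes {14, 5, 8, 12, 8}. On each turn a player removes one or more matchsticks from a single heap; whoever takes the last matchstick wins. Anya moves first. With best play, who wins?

Anya wins

In binary:
  1110  (14)
  0101  (5)
  1000  (8)
  1100  (12)
  1000  (8)
  ----
  0111  (7)
The nim-sum is 7 ≠ 0, so this is an N-position: the player to move can win; Anya has a winning move.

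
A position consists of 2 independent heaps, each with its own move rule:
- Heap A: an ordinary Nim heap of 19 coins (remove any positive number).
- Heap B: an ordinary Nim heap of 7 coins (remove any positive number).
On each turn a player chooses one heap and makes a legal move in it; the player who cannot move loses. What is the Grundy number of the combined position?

Heap A is a plain Nim heap of size 19, so its Grundy value is 19.
Heap B is a plain Nim heap of size 7, so its Grundy value is 7.
By the Sprague-Grundy theorem, the Grundy value of a sum of independent games is the XOR of the component values.
Combined value = 19 ⊕ 7 = 20.

20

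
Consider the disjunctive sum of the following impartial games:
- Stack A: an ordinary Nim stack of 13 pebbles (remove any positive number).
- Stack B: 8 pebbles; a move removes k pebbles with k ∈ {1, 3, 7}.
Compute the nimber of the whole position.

Stack A is a plain Nim stack of size 13, so its Grundy value is 13.
Build the Grundy sequence for stack B with g(k) = mex{g(k−s) : s ∈ {1, 3, 7}, s ≤ k}:
g(0) = mex{} = 0
g(1) = mex{0} = 1
g(2) = mex{1} = 0
g(3) = mex{0} = 1
g(4) = mex{1} = 0
g(5) = mex{0} = 1
g(6) = mex{1} = 0
g(7) = mex{0} = 1
g(8) = mex{1} = 0
So g(8) = 0.
The value of a disjunctive sum is the nim-sum of the parts.
Combined value = 13 ⊕ 0 = 13.

13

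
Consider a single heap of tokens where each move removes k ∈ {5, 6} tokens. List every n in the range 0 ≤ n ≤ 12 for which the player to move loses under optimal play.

0, 1, 2, 3, 4, 11, 12

Grundy values for subtraction set {5, 6}:
k:     0  1  2  3  4  5  6  7  8  9 10 11 12
g(k):  0  0  0  0  0  1  1  1  1  1  2  0  0
The P-positions (g = 0) in 0..12 are 0, 1, 2, 3, 4, 11, 12.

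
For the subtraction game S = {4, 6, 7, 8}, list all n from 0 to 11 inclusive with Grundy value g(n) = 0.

Compute g(0), g(1), … for moves {4, 6, 7, 8}:
k:     0  1  2  3  4  5  6  7  8  9 10 11
g(k):  0  0  0  0  1  1  1  1  2  2  2  2
The P-positions (g = 0) in 0..11 are 0, 1, 2, 3.

0, 1, 2, 3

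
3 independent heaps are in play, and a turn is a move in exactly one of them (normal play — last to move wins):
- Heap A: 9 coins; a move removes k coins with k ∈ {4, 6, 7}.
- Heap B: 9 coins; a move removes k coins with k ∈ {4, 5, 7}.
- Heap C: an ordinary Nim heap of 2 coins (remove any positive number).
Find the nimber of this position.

2

Build the Grundy sequence for heap A with g(k) = mex{g(k−s) : s ∈ {4, 6, 7}, s ≤ k}:
k:     0  1  2  3  4  5  6  7  8  9
g(k):  0  0  0  0  1  1  1  1  2  2
So g(9) = 2.
Grundy values for heap B (subtraction set {4, 5, 7}):
g(0) = mex{} = 0
g(1) = mex{} = 0
g(2) = mex{} = 0
g(3) = mex{} = 0
g(4) = mex{0} = 1
g(5) = mex{0} = 1
g(6) = mex{0} = 1
g(7) = mex{0} = 1
g(8) = mex{0,1} = 2
g(9) = mex{0,1} = 2
So g(9) = 2.
Heap C is a plain Nim heap of size 2, so its Grundy value is 2.
By the Sprague-Grundy theorem, the Grundy value of a sum of independent games is the XOR of the component values.
Combined value = 2 ⊕ 2 ⊕ 2 = 2.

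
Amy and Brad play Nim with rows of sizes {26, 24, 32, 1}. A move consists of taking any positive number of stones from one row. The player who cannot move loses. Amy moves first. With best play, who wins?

Amy wins

Compute the nim-sum pairwise:
26 ^ 24 = 2
2 ^ 32 = 34
34 ^ 1 = 35
The nim-sum is 35 ≠ 0, so this is an N-position: the player to move can win; Amy has a winning move.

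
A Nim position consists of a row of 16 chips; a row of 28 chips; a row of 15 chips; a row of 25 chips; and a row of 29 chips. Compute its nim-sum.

Nim-sum: 16 XOR 28 XOR 15 XOR 25 XOR 29 = 7.

7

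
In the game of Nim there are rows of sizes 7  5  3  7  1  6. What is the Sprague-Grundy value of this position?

Nim-sum: 7 ⊕ 5 ⊕ 3 ⊕ 7 ⊕ 1 ⊕ 6 = 1.

1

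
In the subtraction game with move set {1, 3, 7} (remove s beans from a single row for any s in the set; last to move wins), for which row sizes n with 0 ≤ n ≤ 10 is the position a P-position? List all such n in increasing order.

0, 2, 4, 6, 8, 10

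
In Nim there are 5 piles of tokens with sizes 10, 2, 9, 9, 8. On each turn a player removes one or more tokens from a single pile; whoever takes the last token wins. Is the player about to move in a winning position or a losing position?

Losing position

Bitwise XOR of the heap sizes:
  1010  (10)
  0010  (2)
  1001  (9)
  1001  (9)
  1000  (8)
  ----
  0000  (0)
The nim-sum is 0, so this is a P-position: the player to move is in a losing position under optimal play.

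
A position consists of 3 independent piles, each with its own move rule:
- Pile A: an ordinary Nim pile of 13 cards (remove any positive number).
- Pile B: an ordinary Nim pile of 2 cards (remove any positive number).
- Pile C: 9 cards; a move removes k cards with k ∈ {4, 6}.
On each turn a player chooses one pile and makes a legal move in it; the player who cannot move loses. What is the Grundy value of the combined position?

Pile A is a plain Nim pile of size 13, so its Grundy value is 13.
Pile B is a plain Nim pile of size 2, so its Grundy value is 2.
Build the Grundy sequence for pile C with g(k) = mex{g(k−s) : s ∈ {4, 6}, s ≤ k}:
k:     0  1  2  3  4  5  6  7  8  9
g(k):  0  0  0  0  1  1  1  1  2  2
So g(9) = 2.
By the Sprague-Grundy theorem, the Grundy value of a sum of independent games is the XOR of the component values.
Combined value = 13 XOR 2 XOR 2 = 13.

13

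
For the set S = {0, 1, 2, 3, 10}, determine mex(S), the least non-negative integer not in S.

The values 0, 1, 2, 3 are all present; 4 is the first non-negative integer missing from the set.

4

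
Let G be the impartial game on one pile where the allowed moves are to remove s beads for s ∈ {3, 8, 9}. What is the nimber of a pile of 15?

1

Compute g(0), g(1), … for moves {3, 8, 9}:
k:     0  1  2  3  4  5  6  7  8  9 10 11 12 13 14 15
g(k):  0  0  0  1  1  1  0  0  2  1  1  3  0  0  2  1
So g(15) = 1.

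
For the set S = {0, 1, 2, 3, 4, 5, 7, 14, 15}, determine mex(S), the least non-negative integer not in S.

The values 0, 1, 2, 3, 4, 5 are all present; 6 is the first non-negative integer missing from the set.

6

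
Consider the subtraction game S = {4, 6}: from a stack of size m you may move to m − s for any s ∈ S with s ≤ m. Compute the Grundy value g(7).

1

Build the Grundy sequence with g(k) = mex{g(k−s) : s ∈ {4, 6}, s ≤ k}:
g(0) = mex{} = 0
g(1) = mex{} = 0
g(2) = mex{} = 0
g(3) = mex{} = 0
g(4) = mex{0} = 1
g(5) = mex{0} = 1
g(6) = mex{0} = 1
g(7) = mex{0} = 1
So g(7) = 1.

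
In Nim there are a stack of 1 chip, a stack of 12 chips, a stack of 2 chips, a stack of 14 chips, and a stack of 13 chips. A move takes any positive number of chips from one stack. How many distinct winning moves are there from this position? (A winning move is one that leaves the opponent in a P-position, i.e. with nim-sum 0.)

3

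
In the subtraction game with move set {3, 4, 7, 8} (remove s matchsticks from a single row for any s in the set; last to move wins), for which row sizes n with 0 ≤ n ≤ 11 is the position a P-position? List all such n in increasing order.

0, 1, 2, 11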